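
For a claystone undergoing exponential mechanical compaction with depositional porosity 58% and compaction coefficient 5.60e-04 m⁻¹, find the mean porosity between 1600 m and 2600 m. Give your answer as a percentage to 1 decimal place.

Working in km (1 km = 1000 m; c in km⁻¹ = c in m⁻¹ × 1000):
⟨n⟩ = (1/(Z₂−Z₁)) ∫ n₀ e^(−cZ) dZ = n₀·(e^(−c·Z₁) − e^(−c·Z₂)) / (c·(Z₂−Z₁))
e^(−0.56×1.6) = 0.4082; e^(−0.56×2.6) = 0.2332
⟨n⟩ = 0.58 × (0.4082 − 0.2332) / (0.56 × 1) = 0.58 × 0.3126 = 0.1813

18.1%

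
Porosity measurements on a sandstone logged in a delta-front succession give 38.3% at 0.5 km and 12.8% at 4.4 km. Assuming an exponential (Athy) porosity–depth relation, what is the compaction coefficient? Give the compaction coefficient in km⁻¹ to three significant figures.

0.281 km⁻¹

Athy: n(d) = n₀ e^(−kd) ⇒ n₁/n₂ = e^{k(d₂−d₁)} ⇒ k = ln(n₁/n₂)/(d₂−d₁)
k = ln(0.383/0.128) / (4.4 − 0.5) = ln(2.992) / 3.9 = 1.0960 / 3.9 = 0.281 km⁻¹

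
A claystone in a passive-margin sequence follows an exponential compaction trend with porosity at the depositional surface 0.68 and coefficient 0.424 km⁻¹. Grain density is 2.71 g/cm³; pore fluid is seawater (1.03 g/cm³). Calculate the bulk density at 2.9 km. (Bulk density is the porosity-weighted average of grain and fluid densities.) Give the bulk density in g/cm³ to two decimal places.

Porosity at depth: n = 0.68·exp(−0.424×2.9) = 0.68×0.2924 = 0.1988
Bulk density: ρ_b = (1−n)ρ_g + n·ρ_f = 0.8012×2.71 + 0.1988×1.03
       = 2.171 + 0.205 = 2.376 g/cm³

2.38 g/cm³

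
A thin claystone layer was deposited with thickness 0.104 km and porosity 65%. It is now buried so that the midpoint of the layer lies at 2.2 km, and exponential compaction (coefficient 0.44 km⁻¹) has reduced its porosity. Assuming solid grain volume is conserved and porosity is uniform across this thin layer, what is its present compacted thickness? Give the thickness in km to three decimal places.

Porosity at 2.2 km: phi = 0.65·exp(−0.44×2.2) = 0.2469
Solid-volume conservation: h(1−phi) = h₀(1−phi₀) ⇒ h = h₀·(1−phi₀)/(1−phi)
h = 0.104 × (1 − 0.65)/(1 − 0.2469) = 0.104 × 0.4647 = 0.0483 km

0.048 km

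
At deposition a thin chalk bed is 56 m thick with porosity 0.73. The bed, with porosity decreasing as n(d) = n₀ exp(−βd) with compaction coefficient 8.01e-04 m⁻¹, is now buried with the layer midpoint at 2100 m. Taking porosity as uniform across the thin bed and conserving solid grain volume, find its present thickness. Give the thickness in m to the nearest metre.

Working in km (1 km = 1000 m; β in km⁻¹ = β in m⁻¹ × 1000):
Porosity at 2.1 km: n = 0.73·exp(−0.801×2.1) = 0.1358
Solid-volume conservation: h(1−n) = h₀(1−n₀) ⇒ h = h₀·(1−n₀)/(1−n)
h = 0.056 × (1 − 0.73)/(1 − 0.1358) = 0.056 × 0.3124 = 0.0175 km

17 m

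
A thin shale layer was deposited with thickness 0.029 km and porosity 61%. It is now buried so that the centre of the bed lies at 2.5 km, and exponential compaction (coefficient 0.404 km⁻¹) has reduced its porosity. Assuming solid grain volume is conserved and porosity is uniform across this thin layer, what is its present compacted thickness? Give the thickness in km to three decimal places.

0.015 km

Porosity at 2.5 km: φ = 0.61·exp(−0.404×2.5) = 0.2222
Solid-volume conservation: h(1−φ) = h₀(1−φ₀) ⇒ h = h₀·(1−φ₀)/(1−φ)
h = 0.029 × (1 − 0.61)/(1 − 0.2222) = 0.029 × 0.5014 = 0.0145 km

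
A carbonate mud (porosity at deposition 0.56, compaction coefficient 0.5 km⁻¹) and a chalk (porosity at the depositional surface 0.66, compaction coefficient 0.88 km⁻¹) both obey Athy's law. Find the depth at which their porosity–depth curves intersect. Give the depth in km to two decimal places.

Set n₀ₐ e^(−kₐZ) = n₀ᵦ e^(−kᵦZ) ⇒ ln(n₀ₐ/n₀ᵦ) = (kₐ − kᵦ)·Z
Z = ln(0.56/0.66) / (0.5 − 0.88) = -0.1643 / -0.38 = 0.432 km

0.43 km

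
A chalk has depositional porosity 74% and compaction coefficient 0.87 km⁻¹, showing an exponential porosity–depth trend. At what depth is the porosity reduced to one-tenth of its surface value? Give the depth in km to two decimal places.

phi/phi₀ = 1/10 ⇒ exp(−β·d) = 1/10 ⇒ d = ln(10) / β
d = 2.3026 / 0.87 = 2.647 km

2.65 km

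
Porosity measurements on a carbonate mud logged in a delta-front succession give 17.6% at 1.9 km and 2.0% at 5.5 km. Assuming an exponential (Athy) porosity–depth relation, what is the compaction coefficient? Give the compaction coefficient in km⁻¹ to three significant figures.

0.604 km⁻¹

Athy: n(d) = n₀ e^(−βd) ⇒ n₁/n₂ = e^{β(d₂−d₁)} ⇒ β = ln(n₁/n₂)/(d₂−d₁)
β = ln(0.176/0.02) / (5.5 − 1.9) = ln(8.8) / 3.6 = 2.1748 / 3.6 = 0.6041 km⁻¹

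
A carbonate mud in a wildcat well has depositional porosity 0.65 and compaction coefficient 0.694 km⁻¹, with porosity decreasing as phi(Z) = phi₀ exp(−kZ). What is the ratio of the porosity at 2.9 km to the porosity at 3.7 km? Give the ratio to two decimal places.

phi(Z₁)/phi(Z₂) = e^(−k·Z₁)/e^(−k·Z₂) = e^{k(Z₂−Z₁)}
= exp(0.694 × 0.8) = exp(0.5552) = 1.7423

1.74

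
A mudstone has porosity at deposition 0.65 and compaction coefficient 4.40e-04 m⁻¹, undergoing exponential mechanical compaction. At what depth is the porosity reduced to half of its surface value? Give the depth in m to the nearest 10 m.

1580 m

Working in km (1 km = 1000 m; β in km⁻¹ = β in m⁻¹ × 1000):
φ/φ₀ = 1/2 ⇒ exp(−β·z) = 1/2 ⇒ z = ln(2) / β
z = 0.6931 / 0.44 = 1.575 km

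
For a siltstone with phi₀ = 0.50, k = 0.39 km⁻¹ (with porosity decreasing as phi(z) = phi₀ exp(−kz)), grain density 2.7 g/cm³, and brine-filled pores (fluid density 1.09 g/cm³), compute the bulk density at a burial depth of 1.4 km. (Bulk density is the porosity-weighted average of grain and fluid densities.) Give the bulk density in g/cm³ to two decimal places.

2.23 g/cm³

Porosity at depth: phi = 0.5·exp(−0.39×1.4) = 0.5×0.5793 = 0.2896
Bulk density: ρ_b = (1−phi)ρ_g + phi·ρ_f = 0.7104×2.7 + 0.2896×1.09
       = 1.918 + 0.316 = 2.234 g/cm³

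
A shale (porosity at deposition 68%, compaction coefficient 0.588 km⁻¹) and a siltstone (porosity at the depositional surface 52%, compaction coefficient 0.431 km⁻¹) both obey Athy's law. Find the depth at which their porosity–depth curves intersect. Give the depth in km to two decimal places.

1.71 km

Set φ₀ₐ e^(−cₐd) = φ₀ᵦ e^(−cᵦd) ⇒ ln(φ₀ₐ/φ₀ᵦ) = (cₐ − cᵦ)·d
d = ln(0.68/0.52) / (0.588 − 0.431) = 0.2683 / 0.157 = 1.709 km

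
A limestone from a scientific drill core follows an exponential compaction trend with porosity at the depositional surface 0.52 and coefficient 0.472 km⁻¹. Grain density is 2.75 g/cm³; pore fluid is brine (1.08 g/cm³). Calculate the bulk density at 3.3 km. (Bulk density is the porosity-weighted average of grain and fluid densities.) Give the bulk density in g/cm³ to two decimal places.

2.57 g/cm³

Porosity at depth: n = 0.52·exp(−0.472×3.3) = 0.52×0.2106 = 0.1095
Bulk density: ρ_b = (1−n)ρ_g + n·ρ_f = 0.8905×2.75 + 0.1095×1.08
       = 2.449 + 0.118 = 2.567 g/cm³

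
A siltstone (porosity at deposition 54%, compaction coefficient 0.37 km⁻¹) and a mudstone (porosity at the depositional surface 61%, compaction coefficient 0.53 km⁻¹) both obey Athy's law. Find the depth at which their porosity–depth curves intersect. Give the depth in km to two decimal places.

Set phi₀ₐ e^(−cₐz) = phi₀ᵦ e^(−cᵦz) ⇒ ln(phi₀ₐ/phi₀ᵦ) = (cₐ − cᵦ)·z
z = ln(0.54/0.61) / (0.37 − 0.53) = -0.1219 / -0.16 = 0.762 km

0.76 km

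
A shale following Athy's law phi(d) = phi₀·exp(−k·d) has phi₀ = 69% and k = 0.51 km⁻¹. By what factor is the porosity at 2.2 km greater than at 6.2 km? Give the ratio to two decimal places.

phi(d₁)/phi(d₂) = e^(−k·d₁)/e^(−k·d₂) = e^{k(d₂−d₁)}
= exp(0.51 × 4) = exp(2.04) = 7.6906

7.69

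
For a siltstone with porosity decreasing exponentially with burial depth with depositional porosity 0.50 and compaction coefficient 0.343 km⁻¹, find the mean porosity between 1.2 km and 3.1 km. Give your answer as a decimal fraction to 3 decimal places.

0.243

⟨φ⟩ = (1/(z₂−z₁)) ∫ φ₀ e^(−βz) dz = φ₀·(e^(−β·z₁) − e^(−β·z₂)) / (β·(z₂−z₁))
e^(−0.343×1.2) = 0.6626; e^(−0.343×3.1) = 0.3453
⟨φ⟩ = 0.5 × (0.6626 − 0.3453) / (0.343 × 1.9) = 0.5 × 0.4868 = 0.2434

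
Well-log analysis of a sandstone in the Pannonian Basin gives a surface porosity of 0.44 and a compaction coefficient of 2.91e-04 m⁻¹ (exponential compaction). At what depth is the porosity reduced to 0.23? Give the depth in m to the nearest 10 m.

Working in km (1 km = 1000 m; c in km⁻¹ = c in m⁻¹ × 1000):
Invert Athy's law: d = ln(φ₀/φ) / c
d = ln(0.44/0.23) / 0.291 = ln(1.913) / 0.291 = 0.6487 / 0.291 = 2.229 km

2230 m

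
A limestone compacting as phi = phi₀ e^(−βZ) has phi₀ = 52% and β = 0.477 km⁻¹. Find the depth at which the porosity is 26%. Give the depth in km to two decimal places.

Invert Athy's law: Z = ln(phi₀/phi) / β
Z = ln(0.52/0.26) / 0.477 = ln(2) / 0.477 = 0.6931 / 0.477 = 1.453 km

1.45 km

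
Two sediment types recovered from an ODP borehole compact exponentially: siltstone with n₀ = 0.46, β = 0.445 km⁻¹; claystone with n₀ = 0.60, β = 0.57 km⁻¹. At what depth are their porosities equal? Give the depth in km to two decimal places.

2.13 km

Set n₀ₐ e^(−βₐZ) = n₀ᵦ e^(−βᵦZ) ⇒ ln(n₀ₐ/n₀ᵦ) = (βₐ − βᵦ)·Z
Z = ln(0.46/0.6) / (0.445 − 0.57) = -0.2657 / -0.125 = 2.126 km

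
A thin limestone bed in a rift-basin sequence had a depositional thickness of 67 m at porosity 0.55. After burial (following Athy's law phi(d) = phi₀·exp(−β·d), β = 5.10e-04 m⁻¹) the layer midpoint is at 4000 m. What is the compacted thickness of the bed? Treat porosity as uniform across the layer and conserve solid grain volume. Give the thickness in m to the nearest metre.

32 m

Working in km (1 km = 1000 m; β in km⁻¹ = β in m⁻¹ × 1000):
Porosity at 4 km: phi = 0.55·exp(−0.51×4) = 0.0715
Solid-volume conservation: h(1−phi) = h₀(1−phi₀) ⇒ h = h₀·(1−phi₀)/(1−phi)
h = 0.067 × (1 − 0.55)/(1 − 0.0715) = 0.067 × 0.4847 = 0.0325 km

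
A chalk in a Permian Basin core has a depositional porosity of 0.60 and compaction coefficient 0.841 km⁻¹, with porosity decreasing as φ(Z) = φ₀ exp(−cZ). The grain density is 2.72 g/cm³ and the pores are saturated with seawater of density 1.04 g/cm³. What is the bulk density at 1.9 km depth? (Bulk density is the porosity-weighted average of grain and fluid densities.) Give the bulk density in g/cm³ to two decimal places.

2.52 g/cm³

Porosity at depth: φ = 0.6·exp(−0.841×1.9) = 0.6×0.2023 = 0.1214
Bulk density: ρ_b = (1−φ)ρ_g + φ·ρ_f = 0.8786×2.72 + 0.1214×1.04
       = 2.390 + 0.126 = 2.516 g/cm³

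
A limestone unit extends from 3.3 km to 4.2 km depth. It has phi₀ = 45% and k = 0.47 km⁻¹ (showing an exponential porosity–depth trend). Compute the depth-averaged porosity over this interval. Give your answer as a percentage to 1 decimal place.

⟨phi⟩ = (1/(z₂−z₁)) ∫ phi₀ e^(−kz) dz = phi₀·(e^(−k·z₁) − e^(−k·z₂)) / (k·(z₂−z₁))
e^(−0.47×3.3) = 0.2120; e^(−0.47×4.2) = 0.1389
⟨phi⟩ = 0.45 × (0.2120 − 0.1389) / (0.47 × 0.9) = 0.45 × 0.1729 = 0.0778

7.8%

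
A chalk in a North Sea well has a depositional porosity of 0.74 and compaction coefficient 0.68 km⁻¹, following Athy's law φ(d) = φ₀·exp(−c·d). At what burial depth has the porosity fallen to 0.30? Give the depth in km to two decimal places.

1.33 km

Invert Athy's law: d = ln(φ₀/φ) / c
d = ln(0.74/0.3) / 0.68 = ln(2.467) / 0.68 = 0.9029 / 0.68 = 1.328 km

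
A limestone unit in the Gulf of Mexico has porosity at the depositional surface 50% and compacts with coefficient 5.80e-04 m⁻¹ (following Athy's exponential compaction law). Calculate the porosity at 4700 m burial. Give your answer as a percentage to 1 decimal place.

Working in km (1 km = 1000 m; k in km⁻¹ = k in m⁻¹ × 1000):
n = n₀·exp(−k·Z) = 0.5 × exp(−0.58 × 4.7) = 0.5 × exp(−2.726)
  = 0.5 × 0.0655 = 0.0327

3.3%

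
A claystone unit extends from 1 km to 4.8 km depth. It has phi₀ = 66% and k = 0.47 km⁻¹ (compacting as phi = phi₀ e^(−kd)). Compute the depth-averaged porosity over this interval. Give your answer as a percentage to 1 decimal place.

19.2%

⟨phi⟩ = (1/(d₂−d₁)) ∫ phi₀ e^(−kd) dd = phi₀·(e^(−k·d₁) − e^(−k·d₂)) / (k·(d₂−d₁))
e^(−0.47×1) = 0.6250; e^(−0.47×4.8) = 0.1048
⟨phi⟩ = 0.66 × (0.6250 − 0.1048) / (0.47 × 3.8) = 0.66 × 0.2913 = 0.1922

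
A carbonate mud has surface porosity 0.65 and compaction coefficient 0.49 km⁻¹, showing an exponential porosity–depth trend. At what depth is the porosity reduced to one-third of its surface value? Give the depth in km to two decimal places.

φ/φ₀ = 1/3 ⇒ exp(−β·Z) = 1/3 ⇒ Z = ln(3) / β
Z = 1.0986 / 0.49 = 2.242 km

2.24 km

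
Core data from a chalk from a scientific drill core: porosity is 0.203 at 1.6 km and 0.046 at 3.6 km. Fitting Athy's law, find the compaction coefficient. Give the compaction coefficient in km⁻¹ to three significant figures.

Athy: φ(Z) = φ₀ e^(−kZ) ⇒ φ₁/φ₂ = e^{k(Z₂−Z₁)} ⇒ k = ln(φ₁/φ₂)/(Z₂−Z₁)
k = ln(0.203/0.046) / (3.6 − 1.6) = ln(4.413) / 2 = 1.4846 / 2 = 0.7423 km⁻¹

0.742 km⁻¹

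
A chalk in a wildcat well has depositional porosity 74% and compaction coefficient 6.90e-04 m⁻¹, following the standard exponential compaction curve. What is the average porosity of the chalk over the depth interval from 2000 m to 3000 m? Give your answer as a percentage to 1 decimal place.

Working in km (1 km = 1000 m; β in km⁻¹ = β in m⁻¹ × 1000):
⟨phi⟩ = (1/(d₂−d₁)) ∫ phi₀ e^(−βd) dd = phi₀·(e^(−β·d₁) − e^(−β·d₂)) / (β·(d₂−d₁))
e^(−0.69×2) = 0.2516; e^(−0.69×3) = 0.1262
⟨phi⟩ = 0.74 × (0.2516 − 0.1262) / (0.69 × 1) = 0.74 × 0.1817 = 0.1345

13.4%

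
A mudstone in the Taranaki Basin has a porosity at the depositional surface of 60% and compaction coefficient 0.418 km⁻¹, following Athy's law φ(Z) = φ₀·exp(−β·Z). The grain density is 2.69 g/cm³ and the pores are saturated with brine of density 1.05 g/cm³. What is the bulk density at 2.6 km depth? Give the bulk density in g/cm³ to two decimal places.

2.36 g/cm³

Porosity at depth: φ = 0.6·exp(−0.418×2.6) = 0.6×0.3373 = 0.2024
Bulk density: ρ_b = (1−φ)ρ_g + φ·ρ_f = 0.7976×2.69 + 0.2024×1.05
       = 2.146 + 0.212 = 2.358 g/cm³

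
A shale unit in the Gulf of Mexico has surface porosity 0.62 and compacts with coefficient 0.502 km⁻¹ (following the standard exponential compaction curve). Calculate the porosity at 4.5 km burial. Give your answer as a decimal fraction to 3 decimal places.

0.065

n = n₀·exp(−c·Z) = 0.62 × exp(−0.502 × 4.5) = 0.62 × exp(−2.259)
  = 0.62 × 0.1045 = 0.0648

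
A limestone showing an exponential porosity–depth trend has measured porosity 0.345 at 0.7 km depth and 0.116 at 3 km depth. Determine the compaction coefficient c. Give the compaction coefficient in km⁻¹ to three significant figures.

0.474 km⁻¹

Athy: n(z) = n₀ e^(−cz) ⇒ n₁/n₂ = e^{c(z₂−z₁)} ⇒ c = ln(n₁/n₂)/(z₂−z₁)
c = ln(0.345/0.116) / (3 − 0.7) = ln(2.974) / 2.3 = 1.0900 / 2.3 = 0.4739 km⁻¹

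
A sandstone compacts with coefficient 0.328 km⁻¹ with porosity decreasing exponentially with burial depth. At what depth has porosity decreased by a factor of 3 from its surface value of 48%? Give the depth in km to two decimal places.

φ/φ₀ = 1/3 ⇒ exp(−β·d) = 1/3 ⇒ d = ln(3) / β
d = 1.0986 / 0.328 = 3.349 km

3.35 km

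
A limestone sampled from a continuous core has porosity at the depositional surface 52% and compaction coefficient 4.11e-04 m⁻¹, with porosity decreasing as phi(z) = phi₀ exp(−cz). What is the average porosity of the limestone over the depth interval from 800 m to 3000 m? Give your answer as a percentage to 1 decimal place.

24.6%

Working in km (1 km = 1000 m; c in km⁻¹ = c in m⁻¹ × 1000):
⟨phi⟩ = (1/(z₂−z₁)) ∫ phi₀ e^(−cz) dz = phi₀·(e^(−c·z₁) − e^(−c·z₂)) / (c·(z₂−z₁))
e^(−0.411×0.8) = 0.7198; e^(−0.411×3) = 0.2914
⟨phi⟩ = 0.52 × (0.7198 − 0.2914) / (0.411 × 2.2) = 0.52 × 0.4738 = 0.2464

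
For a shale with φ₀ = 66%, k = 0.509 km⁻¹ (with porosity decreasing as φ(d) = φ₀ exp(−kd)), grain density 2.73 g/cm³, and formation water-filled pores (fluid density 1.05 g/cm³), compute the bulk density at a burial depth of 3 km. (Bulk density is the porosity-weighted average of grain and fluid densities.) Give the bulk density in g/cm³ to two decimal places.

Porosity at depth: φ = 0.66·exp(−0.509×3) = 0.66×0.2172 = 0.1433
Bulk density: ρ_b = (1−φ)ρ_g + φ·ρ_f = 0.8567×2.73 + 0.1433×1.05
       = 2.339 + 0.151 = 2.489 g/cm³

2.49 g/cm³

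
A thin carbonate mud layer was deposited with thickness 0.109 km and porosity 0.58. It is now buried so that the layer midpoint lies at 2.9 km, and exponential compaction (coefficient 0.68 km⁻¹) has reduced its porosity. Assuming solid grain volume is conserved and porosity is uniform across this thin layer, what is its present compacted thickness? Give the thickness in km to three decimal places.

0.050 km

Porosity at 2.9 km: phi = 0.58·exp(−0.68×2.9) = 0.0807
Solid-volume conservation: h(1−phi) = h₀(1−phi₀) ⇒ h = h₀·(1−phi₀)/(1−phi)
h = 0.109 × (1 − 0.58)/(1 − 0.0807) = 0.109 × 0.4569 = 0.0498 km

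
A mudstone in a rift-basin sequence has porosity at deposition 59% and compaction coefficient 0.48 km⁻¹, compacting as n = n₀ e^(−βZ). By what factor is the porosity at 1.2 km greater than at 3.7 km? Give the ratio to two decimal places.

n(Z₁)/n(Z₂) = e^(−β·Z₁)/e^(−β·Z₂) = e^{β(Z₂−Z₁)}
= exp(0.48 × 2.5) = exp(1.2) = 3.3201

3.32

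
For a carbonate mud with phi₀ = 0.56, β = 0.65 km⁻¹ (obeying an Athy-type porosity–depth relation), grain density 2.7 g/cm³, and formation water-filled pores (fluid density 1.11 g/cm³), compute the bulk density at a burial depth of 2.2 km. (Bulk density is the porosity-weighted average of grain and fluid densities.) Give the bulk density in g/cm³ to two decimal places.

2.49 g/cm³

Porosity at depth: phi = 0.56·exp(−0.65×2.2) = 0.56×0.2393 = 0.1340
Bulk density: ρ_b = (1−phi)ρ_g + phi·ρ_f = 0.8660×2.7 + 0.1340×1.11
       = 2.338 + 0.149 = 2.487 g/cm³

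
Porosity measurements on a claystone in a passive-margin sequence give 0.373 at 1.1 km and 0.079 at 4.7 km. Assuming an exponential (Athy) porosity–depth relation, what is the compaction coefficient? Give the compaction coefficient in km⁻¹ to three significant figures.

Athy: phi(z) = phi₀ e^(−βz) ⇒ phi₁/phi₂ = e^{β(z₂−z₁)} ⇒ β = ln(phi₁/phi₂)/(z₂−z₁)
β = ln(0.373/0.079) / (4.7 − 1.1) = ln(4.722) / 3.6 = 1.5521 / 3.6 = 0.4311 km⁻¹

0.431 km⁻¹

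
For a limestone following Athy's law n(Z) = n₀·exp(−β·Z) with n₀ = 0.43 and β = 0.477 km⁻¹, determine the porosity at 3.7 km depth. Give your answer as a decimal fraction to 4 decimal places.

0.0736

n = n₀·exp(−β·Z) = 0.43 × exp(−0.477 × 3.7) = 0.43 × exp(−1.765)
  = 0.43 × 0.1712 = 0.0736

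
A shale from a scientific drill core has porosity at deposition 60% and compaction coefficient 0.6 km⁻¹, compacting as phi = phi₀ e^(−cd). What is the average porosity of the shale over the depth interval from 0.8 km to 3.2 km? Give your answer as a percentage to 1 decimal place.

⟨phi⟩ = (1/(d₂−d₁)) ∫ phi₀ e^(−cd) dd = phi₀·(e^(−c·d₁) − e^(−c·d₂)) / (c·(d₂−d₁))
e^(−0.6×0.8) = 0.6188; e^(−0.6×3.2) = 0.1466
⟨phi⟩ = 0.6 × (0.6188 − 0.1466) / (0.6 × 2.4) = 0.6 × 0.3279 = 0.1967

19.7%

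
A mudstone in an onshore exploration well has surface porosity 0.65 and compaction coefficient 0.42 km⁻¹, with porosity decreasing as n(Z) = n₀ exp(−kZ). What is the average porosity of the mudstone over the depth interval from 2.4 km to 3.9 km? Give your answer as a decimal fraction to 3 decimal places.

0.176

⟨n⟩ = (1/(Z₂−Z₁)) ∫ n₀ e^(−kZ) dZ = n₀·(e^(−k·Z₁) − e^(−k·Z₂)) / (k·(Z₂−Z₁))
e^(−0.42×2.4) = 0.3649; e^(−0.42×3.9) = 0.1944
⟨n⟩ = 0.65 × (0.3649 − 0.1944) / (0.42 × 1.5) = 0.65 × 0.2708 = 0.1760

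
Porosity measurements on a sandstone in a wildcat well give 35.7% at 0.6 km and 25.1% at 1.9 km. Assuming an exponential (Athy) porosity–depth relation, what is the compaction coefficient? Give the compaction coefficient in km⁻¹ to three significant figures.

Athy: phi(z) = phi₀ e^(−cz) ⇒ phi₁/phi₂ = e^{c(z₂−z₁)} ⇒ c = ln(phi₁/phi₂)/(z₂−z₁)
c = ln(0.357/0.251) / (1.9 − 0.6) = ln(1.422) / 1.3 = 0.3523 / 1.3 = 0.271 km⁻¹

0.271 km⁻¹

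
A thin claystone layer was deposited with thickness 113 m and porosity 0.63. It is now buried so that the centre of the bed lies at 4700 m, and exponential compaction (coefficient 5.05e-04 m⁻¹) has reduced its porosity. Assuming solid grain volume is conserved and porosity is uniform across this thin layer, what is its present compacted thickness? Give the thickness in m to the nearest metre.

Working in km (1 km = 1000 m; c in km⁻¹ = c in m⁻¹ × 1000):
Porosity at 4.7 km: φ = 0.63·exp(−0.505×4.7) = 0.0587
Solid-volume conservation: h(1−φ) = h₀(1−φ₀) ⇒ h = h₀·(1−φ₀)/(1−φ)
h = 0.113 × (1 − 0.63)/(1 − 0.0587) = 0.113 × 0.3931 = 0.0444 km

44 m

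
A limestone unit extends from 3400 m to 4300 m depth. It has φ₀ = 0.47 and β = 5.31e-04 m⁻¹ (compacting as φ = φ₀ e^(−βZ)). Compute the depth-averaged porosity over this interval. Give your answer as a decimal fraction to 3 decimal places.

Working in km (1 km = 1000 m; β in km⁻¹ = β in m⁻¹ × 1000):
⟨φ⟩ = (1/(Z₂−Z₁)) ∫ φ₀ e^(−βZ) dZ = φ₀·(e^(−β·Z₁) − e^(−β·Z₂)) / (β·(Z₂−Z₁))
e^(−0.531×3.4) = 0.1644; e^(−0.531×4.3) = 0.1019
⟨φ⟩ = 0.47 × (0.1644 − 0.1019) / (0.531 × 0.9) = 0.47 × 0.1307 = 0.0614

0.061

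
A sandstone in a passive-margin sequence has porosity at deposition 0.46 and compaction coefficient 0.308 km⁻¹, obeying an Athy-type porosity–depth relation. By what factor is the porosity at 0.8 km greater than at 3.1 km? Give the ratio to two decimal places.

2.03

n(Z₁)/n(Z₂) = e^(−c·Z₁)/e^(−c·Z₂) = e^{c(Z₂−Z₁)}
= exp(0.308 × 2.3) = exp(0.7084) = 2.0307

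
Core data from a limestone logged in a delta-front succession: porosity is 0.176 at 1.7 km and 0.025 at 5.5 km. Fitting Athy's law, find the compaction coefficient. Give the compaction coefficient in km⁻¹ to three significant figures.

0.514 km⁻¹

Athy: φ(d) = φ₀ e^(−βd) ⇒ φ₁/φ₂ = e^{β(d₂−d₁)} ⇒ β = ln(φ₁/φ₂)/(d₂−d₁)
β = ln(0.176/0.025) / (5.5 − 1.7) = ln(7.04) / 3.8 = 1.9516 / 3.8 = 0.5136 km⁻¹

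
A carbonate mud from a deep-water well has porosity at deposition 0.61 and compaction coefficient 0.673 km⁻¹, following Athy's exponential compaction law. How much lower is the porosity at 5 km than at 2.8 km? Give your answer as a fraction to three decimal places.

n(2.8) = 0.61·e^(−0.673×2.8) = 0.0927
n(5) = 0.61·e^(−0.673×5) = 0.0211
Δn = 0.0927 − 0.0211 = 0.0716

0.072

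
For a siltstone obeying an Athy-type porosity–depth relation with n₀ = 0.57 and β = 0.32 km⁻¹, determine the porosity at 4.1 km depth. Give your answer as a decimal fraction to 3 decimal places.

n = n₀·exp(−β·z) = 0.57 × exp(−0.32 × 4.1) = 0.57 × exp(−1.312)
  = 0.57 × 0.2693 = 0.1535

0.153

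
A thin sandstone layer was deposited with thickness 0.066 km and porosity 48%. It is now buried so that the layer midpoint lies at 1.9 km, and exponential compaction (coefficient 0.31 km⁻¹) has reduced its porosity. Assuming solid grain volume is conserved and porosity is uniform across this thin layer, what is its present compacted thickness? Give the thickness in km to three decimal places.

0.047 km

Porosity at 1.9 km: φ = 0.48·exp(−0.31×1.9) = 0.2663
Solid-volume conservation: h(1−φ) = h₀(1−φ₀) ⇒ h = h₀·(1−φ₀)/(1−φ)
h = 0.066 × (1 − 0.48)/(1 − 0.2663) = 0.066 × 0.7088 = 0.0468 km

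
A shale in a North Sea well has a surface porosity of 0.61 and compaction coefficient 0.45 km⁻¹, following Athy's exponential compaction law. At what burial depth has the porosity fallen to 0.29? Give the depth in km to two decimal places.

Invert Athy's law: Z = ln(phi₀/phi) / k
Z = ln(0.61/0.29) / 0.45 = ln(2.103) / 0.45 = 0.7436 / 0.45 = 1.652 km

1.65 km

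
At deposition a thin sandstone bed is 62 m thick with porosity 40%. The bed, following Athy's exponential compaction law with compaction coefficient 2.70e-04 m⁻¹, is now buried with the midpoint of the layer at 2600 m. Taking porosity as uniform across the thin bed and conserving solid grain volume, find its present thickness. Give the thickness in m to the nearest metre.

46 m

Working in km (1 km = 1000 m; c in km⁻¹ = c in m⁻¹ × 1000):
Porosity at 2.6 km: n = 0.4·exp(−0.27×2.6) = 0.1982
Solid-volume conservation: h(1−n) = h₀(1−n₀) ⇒ h = h₀·(1−n₀)/(1−n)
h = 0.062 × (1 − 0.4)/(1 − 0.1982) = 0.062 × 0.7484 = 0.0464 km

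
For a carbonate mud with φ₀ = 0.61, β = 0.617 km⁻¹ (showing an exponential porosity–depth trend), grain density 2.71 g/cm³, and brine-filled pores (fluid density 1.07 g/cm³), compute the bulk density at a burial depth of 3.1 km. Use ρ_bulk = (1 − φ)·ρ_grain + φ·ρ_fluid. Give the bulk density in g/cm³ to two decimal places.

Porosity at depth: φ = 0.61·exp(−0.617×3.1) = 0.61×0.1477 = 0.0901
Bulk density: ρ_b = (1−φ)ρ_g + φ·ρ_f = 0.9099×2.71 + 0.0901×1.07
       = 2.466 + 0.096 = 2.562 g/cm³

2.56 g/cm³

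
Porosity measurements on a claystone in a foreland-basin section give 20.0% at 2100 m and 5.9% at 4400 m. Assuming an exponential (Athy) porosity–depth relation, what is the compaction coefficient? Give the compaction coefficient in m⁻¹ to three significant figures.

0.000531 m⁻¹

Working in km (1 km = 1000 m; c in km⁻¹ = c in m⁻¹ × 1000):
Athy: n(d) = n₀ e^(−cd) ⇒ n₁/n₂ = e^{c(d₂−d₁)} ⇒ c = ln(n₁/n₂)/(d₂−d₁)
c = ln(0.2/0.059) / (4.4 − 2.1) = ln(3.39) / 2.3 = 1.2208 / 2.3 = 0.5308 km⁻¹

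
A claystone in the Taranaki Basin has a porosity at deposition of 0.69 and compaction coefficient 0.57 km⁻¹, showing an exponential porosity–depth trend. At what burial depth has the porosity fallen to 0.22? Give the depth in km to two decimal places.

2.01 km

Invert Athy's law: Z = ln(phi₀/phi) / c
Z = ln(0.69/0.22) / 0.57 = ln(3.136) / 0.57 = 1.1431 / 0.57 = 2.005 km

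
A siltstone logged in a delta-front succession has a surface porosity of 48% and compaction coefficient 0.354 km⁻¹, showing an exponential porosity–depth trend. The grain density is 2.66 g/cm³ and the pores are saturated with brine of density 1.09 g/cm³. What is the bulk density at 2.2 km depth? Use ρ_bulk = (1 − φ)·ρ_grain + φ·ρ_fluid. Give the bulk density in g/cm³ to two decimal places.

Porosity at depth: phi = 0.48·exp(−0.354×2.2) = 0.48×0.4590 = 0.2203
Bulk density: ρ_b = (1−phi)ρ_g + phi·ρ_f = 0.7797×2.66 + 0.2203×1.09
       = 2.074 + 0.240 = 2.314 g/cm³

2.31 g/cm³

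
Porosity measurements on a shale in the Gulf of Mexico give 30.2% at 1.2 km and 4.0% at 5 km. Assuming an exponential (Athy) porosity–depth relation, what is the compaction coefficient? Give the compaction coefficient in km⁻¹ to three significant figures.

Athy: phi(d) = phi₀ e^(−cd) ⇒ phi₁/phi₂ = e^{c(d₂−d₁)} ⇒ c = ln(phi₁/phi₂)/(d₂−d₁)
c = ln(0.302/0.04) / (5 − 1.2) = ln(7.55) / 3.8 = 2.0215 / 3.8 = 0.532 km⁻¹

0.532 km⁻¹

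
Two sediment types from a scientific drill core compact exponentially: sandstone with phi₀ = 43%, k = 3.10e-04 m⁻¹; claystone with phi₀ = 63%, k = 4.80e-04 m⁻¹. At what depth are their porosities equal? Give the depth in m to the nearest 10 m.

2250 m

Working in km (1 km = 1000 m; k in km⁻¹ = k in m⁻¹ × 1000):
Set phi₀ₐ e^(−kₐZ) = phi₀ᵦ e^(−kᵦZ) ⇒ ln(phi₀ₐ/phi₀ᵦ) = (kₐ − kᵦ)·Z
Z = ln(0.43/0.63) / (0.31 − 0.48) = -0.3819 / -0.17 = 2.247 km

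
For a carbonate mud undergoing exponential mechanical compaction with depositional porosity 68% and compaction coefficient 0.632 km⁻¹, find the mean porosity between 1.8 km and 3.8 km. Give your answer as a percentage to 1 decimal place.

⟨n⟩ = (1/(d₂−d₁)) ∫ n₀ e^(−cd) dd = n₀·(e^(−c·d₁) − e^(−c·d₂)) / (c·(d₂−d₁))
e^(−0.632×1.8) = 0.3206; e^(−0.632×3.8) = 0.0906
⟨n⟩ = 0.68 × (0.3206 − 0.0906) / (0.632 × 2) = 0.68 × 0.1820 = 0.1237

12.4%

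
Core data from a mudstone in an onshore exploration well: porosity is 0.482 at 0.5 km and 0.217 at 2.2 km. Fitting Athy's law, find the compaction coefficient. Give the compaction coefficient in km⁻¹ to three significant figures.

Athy: phi(Z) = phi₀ e^(−kZ) ⇒ phi₁/phi₂ = e^{k(Z₂−Z₁)} ⇒ k = ln(phi₁/phi₂)/(Z₂−Z₁)
k = ln(0.482/0.217) / (2.2 − 0.5) = ln(2.221) / 1.7 = 0.7980 / 1.7 = 0.4694 km⁻¹

0.469 km⁻¹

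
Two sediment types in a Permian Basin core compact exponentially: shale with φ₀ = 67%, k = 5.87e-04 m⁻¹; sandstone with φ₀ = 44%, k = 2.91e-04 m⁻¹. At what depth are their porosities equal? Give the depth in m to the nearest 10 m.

1420 m

Working in km (1 km = 1000 m; k in km⁻¹ = k in m⁻¹ × 1000):
Set φ₀ₐ e^(−kₐz) = φ₀ᵦ e^(−kᵦz) ⇒ ln(φ₀ₐ/φ₀ᵦ) = (kₐ − kᵦ)·z
z = ln(0.67/0.44) / (0.587 − 0.291) = 0.4205 / 0.296 = 1.421 km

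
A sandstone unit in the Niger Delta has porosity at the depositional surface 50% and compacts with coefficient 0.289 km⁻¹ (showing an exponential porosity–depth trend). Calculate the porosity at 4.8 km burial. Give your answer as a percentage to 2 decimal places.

12.49%

φ = φ₀·exp(−c·d) = 0.5 × exp(−0.289 × 4.8) = 0.5 × exp(−1.387)
  = 0.5 × 0.2498 = 0.1249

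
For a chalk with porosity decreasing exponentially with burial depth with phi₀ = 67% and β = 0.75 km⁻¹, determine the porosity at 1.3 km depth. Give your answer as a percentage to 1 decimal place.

25.3%

phi = phi₀·exp(−β·d) = 0.67 × exp(−0.75 × 1.3) = 0.67 × exp(−0.975)
  = 0.67 × 0.3772 = 0.2527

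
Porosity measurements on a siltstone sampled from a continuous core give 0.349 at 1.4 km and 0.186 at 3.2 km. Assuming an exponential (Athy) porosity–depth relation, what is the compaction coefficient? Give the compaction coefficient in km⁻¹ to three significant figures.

Athy: n(d) = n₀ e^(−kd) ⇒ n₁/n₂ = e^{k(d₂−d₁)} ⇒ k = ln(n₁/n₂)/(d₂−d₁)
k = ln(0.349/0.186) / (3.2 − 1.4) = ln(1.876) / 1.8 = 0.6293 / 1.8 = 0.3496 km⁻¹

0.350 km⁻¹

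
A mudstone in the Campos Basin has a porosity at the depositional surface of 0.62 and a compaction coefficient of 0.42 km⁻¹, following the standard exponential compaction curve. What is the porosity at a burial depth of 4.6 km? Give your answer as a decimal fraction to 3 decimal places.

0.090

phi = phi₀·exp(−c·Z) = 0.62 × exp(−0.42 × 4.6) = 0.62 × exp(−1.932)
  = 0.62 × 0.1449 = 0.0898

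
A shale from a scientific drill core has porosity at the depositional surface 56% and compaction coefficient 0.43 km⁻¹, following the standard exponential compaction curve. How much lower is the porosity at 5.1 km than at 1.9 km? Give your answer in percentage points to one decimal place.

18.5 percentage points

φ(1.9) = 0.56·e^(−0.43×1.9) = 0.2474
φ(5.1) = 0.56·e^(−0.43×5.1) = 0.0625
Δφ = 0.2474 − 0.0625 = 0.1849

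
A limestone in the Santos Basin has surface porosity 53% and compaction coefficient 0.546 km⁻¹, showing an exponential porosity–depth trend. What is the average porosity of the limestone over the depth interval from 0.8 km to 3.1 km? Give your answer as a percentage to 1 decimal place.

19.5%

⟨φ⟩ = (1/(Z₂−Z₁)) ∫ φ₀ e^(−cZ) dZ = φ₀·(e^(−c·Z₁) − e^(−c·Z₂)) / (c·(Z₂−Z₁))
e^(−0.546×0.8) = 0.6461; e^(−0.546×3.1) = 0.1840
⟨φ⟩ = 0.53 × (0.6461 − 0.1840) / (0.546 × 2.3) = 0.53 × 0.3679 = 0.1950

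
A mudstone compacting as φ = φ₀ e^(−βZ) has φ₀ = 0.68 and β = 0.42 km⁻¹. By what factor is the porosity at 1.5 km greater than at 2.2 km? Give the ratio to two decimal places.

1.34

φ(Z₁)/φ(Z₂) = e^(−β·Z₁)/e^(−β·Z₂) = e^{β(Z₂−Z₁)}
= exp(0.42 × 0.7) = exp(0.294) = 1.3418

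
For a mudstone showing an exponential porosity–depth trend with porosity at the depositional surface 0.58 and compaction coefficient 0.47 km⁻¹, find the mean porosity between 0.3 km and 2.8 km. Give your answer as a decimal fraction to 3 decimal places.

0.296

⟨phi⟩ = (1/(z₂−z₁)) ∫ phi₀ e^(−kz) dz = phi₀·(e^(−k·z₁) − e^(−k·z₂)) / (k·(z₂−z₁))
e^(−0.47×0.3) = 0.8685; e^(−0.47×2.8) = 0.2682
⟨phi⟩ = 0.58 × (0.8685 − 0.2682) / (0.47 × 2.5) = 0.58 × 0.5109 = 0.2963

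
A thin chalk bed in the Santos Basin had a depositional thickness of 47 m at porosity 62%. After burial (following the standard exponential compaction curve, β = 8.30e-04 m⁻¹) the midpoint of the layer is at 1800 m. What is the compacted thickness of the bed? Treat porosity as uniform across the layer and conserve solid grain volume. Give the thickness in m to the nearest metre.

21 m

Working in km (1 km = 1000 m; β in km⁻¹ = β in m⁻¹ × 1000):
Porosity at 1.8 km: φ = 0.62·exp(−0.83×1.8) = 0.1392
Solid-volume conservation: h(1−φ) = h₀(1−φ₀) ⇒ h = h₀·(1−φ₀)/(1−φ)
h = 0.047 × (1 − 0.62)/(1 − 0.1392) = 0.047 × 0.4414 = 0.0207 km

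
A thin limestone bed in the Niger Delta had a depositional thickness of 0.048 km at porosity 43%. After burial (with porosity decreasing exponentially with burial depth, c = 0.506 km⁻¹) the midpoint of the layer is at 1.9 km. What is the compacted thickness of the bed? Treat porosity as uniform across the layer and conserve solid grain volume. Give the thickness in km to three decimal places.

Porosity at 1.9 km: φ = 0.43·exp(−0.506×1.9) = 0.1644
Solid-volume conservation: h(1−φ) = h₀(1−φ₀) ⇒ h = h₀·(1−φ₀)/(1−φ)
h = 0.048 × (1 − 0.43)/(1 − 0.1644) = 0.048 × 0.6822 = 0.0327 km

0.033 km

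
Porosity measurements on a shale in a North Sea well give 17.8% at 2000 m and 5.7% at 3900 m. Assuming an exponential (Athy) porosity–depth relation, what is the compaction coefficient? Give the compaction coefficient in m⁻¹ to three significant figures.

Working in km (1 km = 1000 m; β in km⁻¹ = β in m⁻¹ × 1000):
Athy: phi(Z) = phi₀ e^(−βZ) ⇒ phi₁/phi₂ = e^{β(Z₂−Z₁)} ⇒ β = ln(phi₁/phi₂)/(Z₂−Z₁)
β = ln(0.178/0.057) / (3.9 − 2) = ln(3.123) / 1.9 = 1.1387 / 1.9 = 0.5993 km⁻¹

0.000599 m⁻¹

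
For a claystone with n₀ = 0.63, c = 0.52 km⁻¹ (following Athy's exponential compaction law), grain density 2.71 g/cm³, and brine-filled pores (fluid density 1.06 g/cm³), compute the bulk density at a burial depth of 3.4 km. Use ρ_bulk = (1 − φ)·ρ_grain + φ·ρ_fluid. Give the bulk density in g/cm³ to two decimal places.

2.53 g/cm³

Porosity at depth: n = 0.63·exp(−0.52×3.4) = 0.63×0.1707 = 0.1075
Bulk density: ρ_b = (1−n)ρ_g + n·ρ_f = 0.8925×2.71 + 0.1075×1.06
       = 2.419 + 0.114 = 2.533 g/cm³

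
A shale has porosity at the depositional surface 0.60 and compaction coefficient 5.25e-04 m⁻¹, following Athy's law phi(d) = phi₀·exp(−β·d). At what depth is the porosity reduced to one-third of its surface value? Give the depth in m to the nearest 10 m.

2090 m

Working in km (1 km = 1000 m; β in km⁻¹ = β in m⁻¹ × 1000):
phi/phi₀ = 1/3 ⇒ exp(−β·d) = 1/3 ⇒ d = ln(3) / β
d = 1.0986 / 0.525 = 2.093 km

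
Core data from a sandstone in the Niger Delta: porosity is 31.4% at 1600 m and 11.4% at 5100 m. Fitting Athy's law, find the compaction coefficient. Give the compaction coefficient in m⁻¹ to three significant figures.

0.000289 m⁻¹

Working in km (1 km = 1000 m; β in km⁻¹ = β in m⁻¹ × 1000):
Athy: n(z) = n₀ e^(−βz) ⇒ n₁/n₂ = e^{β(z₂−z₁)} ⇒ β = ln(n₁/n₂)/(z₂−z₁)
β = ln(0.314/0.114) / (5.1 − 1.6) = ln(2.754) / 3.5 = 1.0132 / 3.5 = 0.2895 km⁻¹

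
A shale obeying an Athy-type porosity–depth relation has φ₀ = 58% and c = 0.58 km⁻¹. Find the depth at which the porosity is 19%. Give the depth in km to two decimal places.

1.92 km

Invert Athy's law: d = ln(φ₀/φ) / c
d = ln(0.58/0.19) / 0.58 = ln(3.053) / 0.58 = 1.1160 / 0.58 = 1.924 km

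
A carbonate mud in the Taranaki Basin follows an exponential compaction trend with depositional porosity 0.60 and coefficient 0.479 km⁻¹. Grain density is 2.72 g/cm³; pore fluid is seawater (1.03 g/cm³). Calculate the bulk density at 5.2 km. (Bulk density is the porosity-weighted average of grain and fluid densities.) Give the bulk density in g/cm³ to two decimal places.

Porosity at depth: φ = 0.6·exp(−0.479×5.2) = 0.6×0.0828 = 0.0497
Bulk density: ρ_b = (1−φ)ρ_g + φ·ρ_f = 0.9503×2.72 + 0.0497×1.03
       = 2.585 + 0.051 = 2.636 g/cm³

2.64 g/cm³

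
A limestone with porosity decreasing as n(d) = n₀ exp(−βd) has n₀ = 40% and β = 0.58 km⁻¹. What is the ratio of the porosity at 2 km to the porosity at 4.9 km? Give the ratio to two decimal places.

n(d₁)/n(d₂) = e^(−β·d₁)/e^(−β·d₂) = e^{β(d₂−d₁)}
= exp(0.58 × 2.9) = exp(1.682) = 5.3763

5.38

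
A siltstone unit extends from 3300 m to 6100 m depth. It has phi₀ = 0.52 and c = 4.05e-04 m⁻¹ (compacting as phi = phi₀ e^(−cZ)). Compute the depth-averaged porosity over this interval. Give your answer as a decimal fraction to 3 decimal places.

Working in km (1 km = 1000 m; c in km⁻¹ = c in m⁻¹ × 1000):
⟨phi⟩ = (1/(Z₂−Z₁)) ∫ phi₀ e^(−cZ) dZ = phi₀·(e^(−c·Z₁) − e^(−c·Z₂)) / (c·(Z₂−Z₁))
e^(−0.405×3.3) = 0.2628; e^(−0.405×6.1) = 0.0845
⟨phi⟩ = 0.52 × (0.2628 − 0.0845) / (0.405 × 2.8) = 0.52 × 0.1572 = 0.0817

0.082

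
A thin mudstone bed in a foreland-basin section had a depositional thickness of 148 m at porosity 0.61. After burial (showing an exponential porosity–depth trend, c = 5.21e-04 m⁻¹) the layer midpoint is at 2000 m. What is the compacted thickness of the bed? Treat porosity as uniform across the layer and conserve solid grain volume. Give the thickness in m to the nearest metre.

Working in km (1 km = 1000 m; c in km⁻¹ = c in m⁻¹ × 1000):
Porosity at 2 km: phi = 0.61·exp(−0.521×2) = 0.2152
Solid-volume conservation: h(1−phi) = h₀(1−phi₀) ⇒ h = h₀·(1−phi₀)/(1−phi)
h = 0.148 × (1 − 0.61)/(1 − 0.2152) = 0.148 × 0.4969 = 0.0735 km

74 m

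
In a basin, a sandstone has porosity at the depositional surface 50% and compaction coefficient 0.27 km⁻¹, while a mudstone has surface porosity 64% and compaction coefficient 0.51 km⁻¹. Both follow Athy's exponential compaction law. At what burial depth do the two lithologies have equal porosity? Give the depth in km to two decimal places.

1.03 km

Set n₀ₐ e^(−βₐd) = n₀ᵦ e^(−βᵦd) ⇒ ln(n₀ₐ/n₀ᵦ) = (βₐ − βᵦ)·d
d = ln(0.5/0.64) / (0.27 − 0.51) = -0.2469 / -0.24 = 1.029 km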